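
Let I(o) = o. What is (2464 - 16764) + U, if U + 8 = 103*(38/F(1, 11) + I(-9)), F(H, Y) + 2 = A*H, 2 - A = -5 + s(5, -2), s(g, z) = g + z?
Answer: -13278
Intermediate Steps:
A = 4 (A = 2 - (-5 + (5 - 2)) = 2 - (-5 + 3) = 2 - 1*(-2) = 2 + 2 = 4)
F(H, Y) = -2 + 4*H
U = 1022 (U = -8 + 103*(38/(-2 + 4*1) - 9) = -8 + 103*(38/(-2 + 4) - 9) = -8 + 103*(38/2 - 9) = -8 + 103*(38*(½) - 9) = -8 + 103*(19 - 9) = -8 + 103*10 = -8 + 1030 = 1022)
(2464 - 16764) + U = (2464 - 16764) + 1022 = -14300 + 1022 = -13278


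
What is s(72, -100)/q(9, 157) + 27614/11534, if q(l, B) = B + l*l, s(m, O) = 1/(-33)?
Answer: 108434411/45294018 ≈ 2.3940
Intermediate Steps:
s(m, O) = -1/33
q(l, B) = B + l²
s(72, -100)/q(9, 157) + 27614/11534 = -1/(33*(157 + 9²)) + 27614/11534 = -1/(33*(157 + 81)) + 27614*(1/11534) = -1/33/238 + 13807/5767 = -1/33*1/238 + 13807/5767 = -1/7854 + 13807/5767 = 108434411/45294018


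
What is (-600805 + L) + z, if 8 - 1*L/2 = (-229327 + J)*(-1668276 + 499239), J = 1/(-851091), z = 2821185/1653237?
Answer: -27942243893764469576716/52113153021 ≈ -5.3618e+11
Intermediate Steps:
z = 313465/183693 (z = 2821185*(1/1653237) = 313465/183693 ≈ 1.7065)
J = -1/851091 ≈ -1.1750e-6
L = -152113649317124212/283697 (L = 16 - 2*(-229327 - 1/851091)*(-1668276 + 499239) = 16 - (-390356291516)*(-1169037)/851091 = 16 - 2*76056824660831682/283697 = 16 - 152113649321663364/283697 = -152113649317124212/283697 ≈ -5.3618e+11)
(-600805 + L) + z = (-600805 - 152113649317124212/283697) + 313465/183693 = -152113819763700297/283697 + 313465/183693 = -27942243893764469576716/52113153021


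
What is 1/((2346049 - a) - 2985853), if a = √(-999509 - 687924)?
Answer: I/(√1687433 - 639804*I) ≈ -1.563e-6 + 3.1733e-9*I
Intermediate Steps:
a = I*√1687433 (a = √(-1687433) = I*√1687433 ≈ 1299.0*I)
1/((2346049 - a) - 2985853) = 1/((2346049 - I*√1687433) - 2985853) = 1/(-639804 - I*√1687433)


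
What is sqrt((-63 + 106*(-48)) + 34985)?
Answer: sqrt(29834) ≈ 172.73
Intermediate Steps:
sqrt((-63 + 106*(-48)) + 34985) = sqrt((-63 - 5088) + 34985) = sqrt(-5151 + 34985) = sqrt(29834)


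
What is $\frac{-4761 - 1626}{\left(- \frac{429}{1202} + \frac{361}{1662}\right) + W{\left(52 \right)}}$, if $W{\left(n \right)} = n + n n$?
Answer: $- \frac{3189865797}{1376362067} \approx -2.3176$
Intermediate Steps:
$W{\left(n \right)} = n + n^{2}$
$\frac{-4761 - 1626}{\left(- \frac{429}{1202} + \frac{361}{1662}\right) + W{\left(52 \right)}} = \frac{-4761 - 1626}{\left(- \frac{429}{1202} + \frac{361}{1662}\right) + 52 \left(1 + 52\right)} = - \frac{6387}{\left(\left(-429\right) \frac{1}{1202} + 361 \cdot \frac{1}{1662}\right) + 52 \cdot 53} = - \frac{6387}{\left(- \frac{429}{1202} + \frac{361}{1662}\right) + 2756} = - \frac{6387}{- \frac{69769}{499431} + 2756} = - \frac{6387}{\frac{1376362067}{499431}} = \left(-6387\right) \frac{499431}{1376362067} = - \frac{3189865797}{1376362067}$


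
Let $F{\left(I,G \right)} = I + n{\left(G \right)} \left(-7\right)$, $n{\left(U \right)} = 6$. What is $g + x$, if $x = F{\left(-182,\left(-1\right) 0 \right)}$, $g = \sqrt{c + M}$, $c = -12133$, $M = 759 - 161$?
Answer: $-224 + i \sqrt{11535} \approx -224.0 + 107.4 i$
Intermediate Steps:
$M = 598$
$g = i \sqrt{11535}$ ($g = \sqrt{-12133 + 598} = \sqrt{-11535} = i \sqrt{11535} \approx 107.4 i$)
$F{\left(I,G \right)} = -42 + I$ ($F{\left(I,G \right)} = I + 6 \left(-7\right) = I - 42 = -42 + I$)
$x = -224$ ($x = -42 - 182 = -224$)
$g + x = i \sqrt{11535} - 224 = -224 + i \sqrt{11535}$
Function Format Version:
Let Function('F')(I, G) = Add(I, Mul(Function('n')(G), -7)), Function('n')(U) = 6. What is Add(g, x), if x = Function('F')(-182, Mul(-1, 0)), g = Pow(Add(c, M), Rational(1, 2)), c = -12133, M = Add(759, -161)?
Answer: Add(-224, Mul(I, Pow(11535, Rational(1, 2)))) ≈ Add(-224.00, Mul(107.40, I))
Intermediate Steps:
M = 598
g = Mul(I, Pow(11535, Rational(1, 2))) (g = Pow(Add(-12133, 598), Rational(1, 2)) = Pow(-11535, Rational(1, 2)) = Mul(I, Pow(11535, Rational(1, 2))) ≈ Mul(107.40, I))
Function('F')(I, G) = Add(-42, I) (Function('F')(I, G) = Add(I, Mul(6, -7)) = Add(I, -42) = Add(-42, I))
x = -224 (x = Add(-42, -182) = -224)
Add(g, x) = Add(Mul(I, Pow(11535, Rational(1, 2))), -224) = Add(-224, Mul(I, Pow(11535, Rational(1, 2))))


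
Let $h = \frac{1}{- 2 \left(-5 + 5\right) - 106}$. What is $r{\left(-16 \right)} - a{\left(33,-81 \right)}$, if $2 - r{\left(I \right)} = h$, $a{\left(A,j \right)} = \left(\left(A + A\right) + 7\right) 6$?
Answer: $- \frac{46215}{106} \approx -435.99$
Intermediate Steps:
$h = - \frac{1}{106}$ ($h = \frac{1}{\left(-2\right) 0 - 106} = \frac{1}{0 - 106} = \frac{1}{-106} = - \frac{1}{106} \approx -0.009434$)
$a{\left(A,j \right)} = 42 + 12 A$ ($a{\left(A,j \right)} = \left(2 A + 7\right) 6 = \left(7 + 2 A\right) 6 = 42 + 12 A$)
$r{\left(I \right)} = \frac{213}{106}$ ($r{\left(I \right)} = 2 - - \frac{1}{106} = 2 + \frac{1}{106} = \frac{213}{106}$)
$r{\left(-16 \right)} - a{\left(33,-81 \right)} = \frac{213}{106} - \left(42 + 12 \cdot 33\right) = \frac{213}{106} - \left(42 + 396\right) = \frac{213}{106} - 438 = - \frac{46215}{106}$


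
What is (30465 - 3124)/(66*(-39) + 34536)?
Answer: 27341/31962 ≈ 0.85542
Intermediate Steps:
(30465 - 3124)/(66*(-39) + 34536) = 27341/(-2574 + 34536) = 27341/31962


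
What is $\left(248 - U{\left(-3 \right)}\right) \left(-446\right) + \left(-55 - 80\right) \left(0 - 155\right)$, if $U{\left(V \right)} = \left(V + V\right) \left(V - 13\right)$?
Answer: $-46867$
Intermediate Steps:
$U{\left(V \right)} = 2 V \left(-13 + V\right)$
$\left(248 - U{\left(-3 \right)}\right) \left(-446\right) + \left(-55 - 80\right) \left(0 - 155\right) = \left(248 - 2 \left(-3\right) \left(-13 - 3\right)\right) \left(-446\right) + \left(-55 - 80\right) \left(0 - 155\right) = \left(248 - 2 \left(-3\right) \left(-16\right)\right) \left(-446\right) - -20925 = \left(248 - 96\right) \left(-446\right) + 20925 = 152 \left(-446\right) + 20925 = -67792 + 20925 = -46867$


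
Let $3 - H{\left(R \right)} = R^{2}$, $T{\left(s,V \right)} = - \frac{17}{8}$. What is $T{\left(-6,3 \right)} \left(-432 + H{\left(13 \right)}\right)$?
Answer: $\frac{5083}{4} \approx 1270.8$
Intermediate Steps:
$T{\left(s,V \right)} = - \frac{17}{8}$ ($T{\left(s,V \right)} = \left(-17\right) \frac{1}{8} = - \frac{17}{8}$)
$H{\left(R \right)} = 3 - R^{2}$
$T{\left(-6,3 \right)} \left(-432 + H{\left(13 \right)}\right) = - \frac{17 \left(-432 + \left(3 - 13^{2}\right)\right)}{8} = - \frac{17 \left(-432 + \left(3 - 169\right)\right)}{8} = - \frac{17 \left(-432 - 166\right)}{8} = \left(- \frac{17}{8}\right) \left(-598\right) = \frac{5083}{4}$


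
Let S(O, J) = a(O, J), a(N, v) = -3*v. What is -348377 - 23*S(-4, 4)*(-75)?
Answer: -369077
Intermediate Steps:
S(O, J) = -3*J
-348377 - 23*S(-4, 4)*(-75) = -348377 - (-69)*4*(-75) = -348377 - 23*(-12)*(-75) = -348377 + 276*(-75) = -348377 - 20700 = -369077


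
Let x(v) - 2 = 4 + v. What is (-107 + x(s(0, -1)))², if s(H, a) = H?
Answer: 10201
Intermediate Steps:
x(v) = 6 + v (x(v) = 2 + (4 + v) = 6 + v)
(-107 + x(s(0, -1)))² = (-107 + (6 + 0))² = (-107 + 6)² = (-101)² = 10201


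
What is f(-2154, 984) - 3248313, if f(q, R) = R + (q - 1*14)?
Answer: -3249497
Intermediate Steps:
f(q, R) = -14 + R + q (f(q, R) = R + (q - 14) = R + (-14 + q) = -14 + R + q)
f(-2154, 984) - 3248313 = (-14 + 984 - 2154) - 3248313 = -1184 - 3248313 = -3249497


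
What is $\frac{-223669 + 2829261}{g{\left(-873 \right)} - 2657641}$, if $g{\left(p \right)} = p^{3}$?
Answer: $- \frac{1302796}{333998129} \approx -0.0039006$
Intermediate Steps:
$\frac{-223669 + 2829261}{g{\left(-873 \right)} - 2657641} = \frac{-223669 + 2829261}{\left(-873\right)^{3} - 2657641} = \frac{2605592}{-665338617 - 2657641} = \frac{2605592}{-667996258} = 2605592 \left(- \frac{1}{667996258}\right) = - \frac{1302796}{333998129}$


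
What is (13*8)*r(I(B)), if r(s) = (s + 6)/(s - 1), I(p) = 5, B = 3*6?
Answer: 286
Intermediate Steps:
B = 18
r(s) = (6 + s)/(-1 + s)
(13*8)*r(I(B)) = (13*8)*((6 + 5)/(-1 + 5)) = 104*(11/4) = 286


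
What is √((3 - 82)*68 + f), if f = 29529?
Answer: 7*√493 ≈ 155.43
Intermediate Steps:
√((3 - 82)*68 + f) = √((3 - 82)*68 + 29529) = √(-79*68 + 29529) = √(-5372 + 29529) = √24157 = 7*√493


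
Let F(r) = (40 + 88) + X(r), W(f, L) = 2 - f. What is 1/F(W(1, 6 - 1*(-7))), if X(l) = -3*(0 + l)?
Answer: 1/125 ≈ 0.0080000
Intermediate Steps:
X(l) = -3*l
F(r) = 128 - 3*r (F(r) = (40 + 88) - 3*r = 128 - 3*r)
1/F(W(1, 6 - 1*(-7))) = 1/(128 - 3*(2 - 1*1)) = 1/(128 - 3*(2 - 1)) = 1/(128 - 3*1) = 1/(128 - 3) = 1/125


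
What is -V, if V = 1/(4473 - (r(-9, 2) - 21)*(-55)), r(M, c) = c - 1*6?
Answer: -1/3098 ≈ -0.00032279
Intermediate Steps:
r(M, c) = -6 + c (r(M, c) = c - 6 = -6 + c)
V = 1/3098 (V = 1/(4473 - ((-6 + 2) - 21)*(-55)) = 1/(4473 - (-4 - 21)*(-55)) = 1/(4473 - (-25)*(-55)) = 1/(4473 - 1*1375) = 1/(4473 - 1375) = 1/3098 ≈ 0.00032279)
-V = -1*1/3098 = -1/3098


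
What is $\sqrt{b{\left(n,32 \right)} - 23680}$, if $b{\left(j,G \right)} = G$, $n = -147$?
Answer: $4 i \sqrt{1478} \approx 153.78 i$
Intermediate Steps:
$\sqrt{b{\left(n,32 \right)} - 23680} = \sqrt{32 - 23680} = \sqrt{-23648} = 4 i \sqrt{1478}$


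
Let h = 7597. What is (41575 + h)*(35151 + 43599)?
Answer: 3872295000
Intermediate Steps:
(41575 + h)*(35151 + 43599) = (41575 + 7597)*(35151 + 43599) = 49172*78750 = 3872295000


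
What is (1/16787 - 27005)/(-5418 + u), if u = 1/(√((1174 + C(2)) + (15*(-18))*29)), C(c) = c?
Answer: 16343274243485448/3278943160414139 - 453332934*I*√6654/3278943160414139 ≈ 4.9843 - 1.1278e-5*I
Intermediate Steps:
u = -I*√6654/6654 (u = 1/(√((1174 + 2) + (15*(-18))*29)) = 1/(√(1176 - 270*29)) = 1/(√(1176 - 7830)) = 1/(√(-6654)) = 1/(I*√6654) = -I*√6654/6654 ≈ -0.012259*I)
(1/16787 - 27005)/(-5418 + u) = (1/16787 - 27005)/(-5418 - I*√6654/6654) = -453332934/(16787*(-5418 - I*√6654/6654))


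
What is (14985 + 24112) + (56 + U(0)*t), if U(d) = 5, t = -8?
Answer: 39113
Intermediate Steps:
(14985 + 24112) + (56 + U(0)*t) = (14985 + 24112) + (56 + 5*(-8)) = 39097 + (56 - 40) = 39097 + 16 = 39113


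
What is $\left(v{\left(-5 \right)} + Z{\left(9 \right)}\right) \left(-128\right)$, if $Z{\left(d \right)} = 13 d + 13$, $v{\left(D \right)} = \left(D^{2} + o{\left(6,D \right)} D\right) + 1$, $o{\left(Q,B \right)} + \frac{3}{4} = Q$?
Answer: $-16608$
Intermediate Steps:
$o{\left(Q,B \right)} = - \frac{3}{4} + Q$
$v{\left(D \right)} = 1 + D^{2} + \frac{21 D}{4}$ ($v{\left(D \right)} = \left(D^{2} + \left(- \frac{3}{4} + 6\right) D\right) + 1 = \left(D^{2} + \frac{21 D}{4}\right) + 1 = 1 + D^{2} + \frac{21 D}{4}$)
$Z{\left(d \right)} = 13 + 13 d$
$\left(v{\left(-5 \right)} + Z{\left(9 \right)}\right) \left(-128\right) = \left(\left(1 + \left(-5\right)^{2} + \frac{21}{4} \left(-5\right)\right) + \left(13 + 13 \cdot 9\right)\right) \left(-128\right) = \left(\left(1 + 25 - \frac{105}{4}\right) + \left(13 + 117\right)\right) \left(-128\right) = \left(- \frac{1}{4} + 130\right) \left(-128\right) = \frac{519}{4} \left(-128\right) = -16608$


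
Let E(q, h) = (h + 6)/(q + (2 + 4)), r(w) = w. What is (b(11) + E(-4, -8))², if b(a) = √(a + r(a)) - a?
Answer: (-12 + √22)² ≈ 53.430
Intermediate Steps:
E(q, h) = (6 + h)/(6 + q) (E(q, h) = (6 + h)/(q + 6) = (6 + h)/(6 + q))
b(a) = -a + √2*√a (b(a) = √(a + a) - a = √(2*a) - a = √2*√a - a = -a + √2*√a)
(b(11) + E(-4, -8))² = ((-1*11 + √2*√11) + (6 - 8)/(6 - 4))² = ((-11 + √22) - 2/2)² = ((-11 + √22) + (½)*(-2))² = ((-11 + √22) - 1)² = (-12 + √22)²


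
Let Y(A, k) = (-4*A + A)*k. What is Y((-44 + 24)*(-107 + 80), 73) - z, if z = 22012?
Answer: -140272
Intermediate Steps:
Y(A, k) = -3*A*k (Y(A, k) = (-3*A)*k = -3*A*k)
Y((-44 + 24)*(-107 + 80), 73) - z = -3*(-44 + 24)*(-107 + 80)*73 - 1*22012 = -3*(-20*(-27))*73 - 22012 = -3*540*73 - 22012 = -118260 - 22012 = -140272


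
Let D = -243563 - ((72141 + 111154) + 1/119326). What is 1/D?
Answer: -119326/50935257709 ≈ -2.3427e-6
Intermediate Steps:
D = -50935257709/119326 (D = -243563 - (183295 + 1/119326) = -243563 - 1*21871859171/119326 = -243563 - 21871859171/119326 = -50935257709/119326 ≈ -4.2686e+5)
1/D = 1/(-50935257709/119326) = -119326/50935257709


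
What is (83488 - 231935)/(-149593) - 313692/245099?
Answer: -10541916103/36665094707 ≈ -0.28752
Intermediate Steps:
(83488 - 231935)/(-149593) - 313692/245099 = -148447*(-1/149593) - 313692*1/245099 = 148447/149593 - 313692/245099 = -10541916103/36665094707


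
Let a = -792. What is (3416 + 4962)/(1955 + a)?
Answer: 8378/1163 ≈ 7.2038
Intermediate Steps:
(3416 + 4962)/(1955 + a) = (3416 + 4962)/(1955 - 792) = 8378/1163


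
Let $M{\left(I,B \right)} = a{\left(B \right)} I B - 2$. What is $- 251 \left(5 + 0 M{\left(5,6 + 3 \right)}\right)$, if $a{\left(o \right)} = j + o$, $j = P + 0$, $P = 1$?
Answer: $-1255$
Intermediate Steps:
$j = 1$ ($j = 1 + 0 = 1$)
$a{\left(o \right)} = 1 + o$
$M{\left(I,B \right)} = -2 + B I \left(1 + B\right)$ ($M{\left(I,B \right)} = \left(1 + B\right) I B - 2 = I \left(1 + B\right) B - 2 = B I \left(1 + B\right) - 2 = -2 + B I \left(1 + B\right)$)
$- 251 \left(5 + 0 M{\left(5,6 + 3 \right)}\right) = - 251 \left(5 + 0 \left(-2 + \left(6 + 3\right) 5 \left(1 + \left(6 + 3\right)\right)\right)\right) = - 251 \left(5 + 0 \left(-2 + 9 \cdot 5 \left(1 + 9\right)\right)\right) = - 251 \left(5 + 0 \left(-2 + 9 \cdot 5 \cdot 10\right)\right) = - 251 \left(5 + 0 \left(-2 + 450\right)\right) = - 251 \left(5 + 0 \cdot 448\right) = - 251 \left(5 + 0\right) = \left(-251\right) 5 = -1255$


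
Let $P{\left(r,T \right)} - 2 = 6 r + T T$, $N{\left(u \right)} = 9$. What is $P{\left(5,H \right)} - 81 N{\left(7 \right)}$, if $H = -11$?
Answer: $-576$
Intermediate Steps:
$P{\left(r,T \right)} = 2 + T^{2} + 6 r$ ($P{\left(r,T \right)} = 2 + \left(6 r + T T\right) = 2 + \left(6 r + T^{2}\right) = 2 + \left(T^{2} + 6 r\right) = 2 + T^{2} + 6 r$)
$P{\left(5,H \right)} - 81 N{\left(7 \right)} = \left(2 + \left(-11\right)^{2} + 6 \cdot 5\right) - 729 = \left(2 + 121 + 30\right) - 729 = 153 - 729 = -576$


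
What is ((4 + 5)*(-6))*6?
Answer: -324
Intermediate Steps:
((4 + 5)*(-6))*6 = (9*(-6))*6 = -54*6 = -324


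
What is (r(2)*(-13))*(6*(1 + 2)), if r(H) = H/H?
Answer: -234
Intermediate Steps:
r(H) = 1
(r(2)*(-13))*(6*(1 + 2)) = (1*(-13))*(6*(1 + 2)) = -78*3 = -13*18 = -234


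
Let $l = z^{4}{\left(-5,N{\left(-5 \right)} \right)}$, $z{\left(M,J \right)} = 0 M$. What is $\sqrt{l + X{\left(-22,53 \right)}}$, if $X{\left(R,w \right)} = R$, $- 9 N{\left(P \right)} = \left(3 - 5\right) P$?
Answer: $i \sqrt{22} \approx 4.6904 i$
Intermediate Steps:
$N{\left(P \right)} = \frac{2 P}{9}$ ($N{\left(P \right)} = - \frac{\left(3 - 5\right) P}{9} = - \frac{\left(-2\right) P}{9} = \frac{2 P}{9}$)
$z{\left(M,J \right)} = 0$
$l = 0$ ($l = 0^{4} = 0$)
$\sqrt{l + X{\left(-22,53 \right)}} = \sqrt{0 - 22} = \sqrt{-22} = i \sqrt{22}$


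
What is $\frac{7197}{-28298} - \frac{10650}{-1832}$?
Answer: $\frac{72047199}{12960484} \approx 5.559$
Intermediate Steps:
$\frac{7197}{-28298} - \frac{10650}{-1832} = 7197 \left(- \frac{1}{28298}\right) - - \frac{5325}{916} = - \frac{7197}{28298} + \frac{5325}{916} = \frac{72047199}{12960484}$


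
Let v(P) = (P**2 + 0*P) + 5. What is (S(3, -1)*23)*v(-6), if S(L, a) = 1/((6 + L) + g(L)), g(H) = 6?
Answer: 943/15 ≈ 62.867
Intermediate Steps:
v(P) = 5 + P**2 (v(P) = (P**2 + 0) + 5 = P**2 + 5 = 5 + P**2)
S(L, a) = 1/(12 + L) (S(L, a) = 1/((6 + L) + 6) = 1/(12 + L))
(S(3, -1)*23)*v(-6) = (23/(12 + 3))*(5 + (-6)**2) = (23/15)*(5 + 36) = ((1/15)*23)*41 = (23/15)*41 = 943/15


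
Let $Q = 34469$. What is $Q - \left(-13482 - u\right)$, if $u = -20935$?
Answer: $27016$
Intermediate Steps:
$Q - \left(-13482 - u\right) = 34469 - \left(-13482 - -20935\right) = 34469 - \left(-13482 + 20935\right) = 34469 - 7453 = 27016$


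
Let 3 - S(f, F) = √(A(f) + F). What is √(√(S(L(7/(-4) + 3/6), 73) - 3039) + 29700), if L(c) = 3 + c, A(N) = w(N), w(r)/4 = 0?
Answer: √(29700 + I*√(3036 + √73)) ≈ 172.34 + 0.16*I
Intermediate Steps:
w(r) = 0 (w(r) = 4*0 = 0)
A(N) = 0
S(f, F) = 3 - √F (S(f, F) = 3 - √(0 + F) = 3 - √F)
√(√(S(L(7/(-4) + 3/6), 73) - 3039) + 29700) = √(√((3 - √73) - 3039) + 29700) = √(√(-3036 - √73) + 29700) = √(29700 + √(-3036 - √73))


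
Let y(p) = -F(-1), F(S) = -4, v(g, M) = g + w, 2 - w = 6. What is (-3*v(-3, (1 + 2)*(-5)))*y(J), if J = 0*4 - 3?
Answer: 84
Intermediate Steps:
w = -4 (w = 2 - 1*6 = 2 - 6 = -4)
v(g, M) = -4 + g (v(g, M) = g - 4 = -4 + g)
J = -3 (J = 0 - 3 = -3)
y(p) = 4 (y(p) = -1*(-4) = 4)
(-3*v(-3, (1 + 2)*(-5)))*y(J) = -3*(-4 - 3)*4 = -3*(-7)*4 = 21*4 = 84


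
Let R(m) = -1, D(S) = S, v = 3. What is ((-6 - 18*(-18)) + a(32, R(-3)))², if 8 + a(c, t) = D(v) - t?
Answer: 98596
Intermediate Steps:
a(c, t) = -5 - t (a(c, t) = -8 + (3 - t) = -5 - t)
((-6 - 18*(-18)) + a(32, R(-3)))² = ((-6 - 18*(-18)) + (-5 - 1*(-1)))² = ((-6 + 324) + (-5 + 1))² = (318 - 4)² = 314² = 98596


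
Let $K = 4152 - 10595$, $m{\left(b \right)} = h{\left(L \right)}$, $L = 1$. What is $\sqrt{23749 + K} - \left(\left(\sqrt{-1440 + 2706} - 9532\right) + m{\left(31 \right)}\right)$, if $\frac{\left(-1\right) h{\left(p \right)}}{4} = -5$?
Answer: $9512 + \sqrt{17306} - \sqrt{1266} \approx 9608.0$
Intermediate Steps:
$h{\left(p \right)} = 20$ ($h{\left(p \right)} = \left(-4\right) \left(-5\right) = 20$)
$m{\left(b \right)} = 20$
$K = -6443$
$\sqrt{23749 + K} - \left(\left(\sqrt{-1440 + 2706} - 9532\right) + m{\left(31 \right)}\right) = \sqrt{23749 - 6443} - \left(\left(\sqrt{-1440 + 2706} - 9532\right) + 20\right) = \sqrt{17306} - \left(\left(\sqrt{1266} - 9532\right) + 20\right) = \sqrt{17306} - \left(\left(-9532 + \sqrt{1266}\right) + 20\right) = \sqrt{17306} - \left(-9512 + \sqrt{1266}\right) = \sqrt{17306} + \left(9512 - \sqrt{1266}\right) = 9512 + \sqrt{17306} - \sqrt{1266}$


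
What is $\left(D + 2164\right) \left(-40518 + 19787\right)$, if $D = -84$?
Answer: $-43120480$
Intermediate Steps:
$\left(D + 2164\right) \left(-40518 + 19787\right) = \left(-84 + 2164\right) \left(-40518 + 19787\right) = 2080 \left(-20731\right) = -43120480$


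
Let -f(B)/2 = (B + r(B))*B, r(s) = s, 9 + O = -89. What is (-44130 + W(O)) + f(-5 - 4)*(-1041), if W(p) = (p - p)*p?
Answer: 293154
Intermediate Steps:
O = -98 (O = -9 - 89 = -98)
f(B) = -4*B² (f(B) = -2*(B + B)*B = -2*2*B*B = -4*B²)
W(p) = 0 (W(p) = 0*p = 0)
(-44130 + W(O)) + f(-5 - 4)*(-1041) = (-44130 + 0) - 4*(-5 - 4)²*(-1041) = -44130 - 4*(-9)²*(-1041) = -44130 - 4*81*(-1041) = -44130 - 324*(-1041) = -44130 + 337284 = 293154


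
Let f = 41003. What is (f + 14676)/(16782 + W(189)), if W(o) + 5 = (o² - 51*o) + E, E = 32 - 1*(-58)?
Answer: 55679/42949 ≈ 1.2964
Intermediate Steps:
E = 90 (E = 32 + 58 = 90)
W(o) = 85 + o² - 51*o (W(o) = -5 + ((o² - 51*o) + 90) = -5 + (90 + o² - 51*o) = 85 + o² - 51*o)
(f + 14676)/(16782 + W(189)) = (41003 + 14676)/(16782 + (85 + 189² - 51*189)) = 55679/(16782 + (85 + 35721 - 9639)) = 55679/(16782 + 26167) = 55679/42949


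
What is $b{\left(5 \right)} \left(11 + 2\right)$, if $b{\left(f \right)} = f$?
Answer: $65$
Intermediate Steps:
$b{\left(5 \right)} \left(11 + 2\right) = 5 \left(11 + 2\right) = 5 \cdot 13 = 65$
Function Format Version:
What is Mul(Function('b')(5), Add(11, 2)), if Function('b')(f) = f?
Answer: 65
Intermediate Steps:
Mul(Function('b')(5), Add(11, 2)) = Mul(5, Add(11, 2)) = Mul(5, 13) = 65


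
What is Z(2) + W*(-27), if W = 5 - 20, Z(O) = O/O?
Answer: 406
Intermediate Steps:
Z(O) = 1
W = -15
Z(2) + W*(-27) = 1 - 15*(-27) = 1 + 405 = 406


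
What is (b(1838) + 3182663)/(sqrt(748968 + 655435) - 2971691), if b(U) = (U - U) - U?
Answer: -3150809675025/2943648665026 - 1060275*sqrt(1404403)/2943648665026 ≈ -1.0708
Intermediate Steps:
b(U) = -U (b(U) = 0 - U = -U)
(b(1838) + 3182663)/(sqrt(748968 + 655435) - 2971691) = (-1*1838 + 3182663)/(sqrt(748968 + 655435) - 2971691) = (-1838 + 3182663)/(sqrt(1404403) - 2971691) = 3180825/(-2971691 + sqrt(1404403))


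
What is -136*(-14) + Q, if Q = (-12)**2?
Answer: 2048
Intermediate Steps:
Q = 144
-136*(-14) + Q = -136*(-14) + 144 = 1904 + 144 = 2048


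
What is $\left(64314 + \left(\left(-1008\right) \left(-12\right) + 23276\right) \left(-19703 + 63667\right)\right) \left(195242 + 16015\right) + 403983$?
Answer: $328538208788937$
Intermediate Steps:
$\left(64314 + \left(\left(-1008\right) \left(-12\right) + 23276\right) \left(-19703 + 63667\right)\right) \left(195242 + 16015\right) + 403983 = \left(64314 + \left(12096 + 23276\right) 43964\right) 211257 + 403983 = \left(64314 + 35372 \cdot 43964\right) 211257 + 403983 = \left(64314 + 1555094608\right) 211257 + 403983 = 1555158922 \cdot 211257 + 403983 = 328538208384954 + 403983 = 328538208788937$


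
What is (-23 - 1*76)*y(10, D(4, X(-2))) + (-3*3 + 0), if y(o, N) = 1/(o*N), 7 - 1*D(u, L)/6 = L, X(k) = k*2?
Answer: -183/20 ≈ -9.1500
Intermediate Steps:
X(k) = 2*k
D(u, L) = 42 - 6*L
y(o, N) = 1/(N*o)
(-23 - 1*76)*y(10, D(4, X(-2))) + (-3*3 + 0) = (-23 - 1*76)*(1/((42 - 12*(-2))*10)) + (-3*3 + 0) = (-23 - 76)*((⅒)/(42 - 6*(-4))) + (-9 + 0) = -99/((42 + 24)*10) - 9 = -99/(66*10) - 9 = -3/(2*10) - 9 = -99*1/660 - 9 = -3/20 - 9 = -183/20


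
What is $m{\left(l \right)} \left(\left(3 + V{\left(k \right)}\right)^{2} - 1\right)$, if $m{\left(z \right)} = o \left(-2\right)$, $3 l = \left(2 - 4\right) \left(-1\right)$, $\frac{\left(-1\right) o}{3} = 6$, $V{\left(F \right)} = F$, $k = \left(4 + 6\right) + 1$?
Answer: $7020$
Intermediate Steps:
$k = 11$ ($k = 10 + 1 = 11$)
$o = -18$ ($o = \left(-3\right) 6 = -18$)
$l = \frac{2}{3}$ ($l = \frac{\left(2 - 4\right) \left(-1\right)}{3} = \frac{\left(-2\right) \left(-1\right)}{3} = \frac{1}{3} \cdot 2 = \frac{2}{3} \approx 0.66667$)
$m{\left(z \right)} = 36$ ($m{\left(z \right)} = \left(-18\right) \left(-2\right) = 36$)
$m{\left(l \right)} \left(\left(3 + V{\left(k \right)}\right)^{2} - 1\right) = 36 \left(\left(3 + 11\right)^{2} - 1\right) = 36 \left(14^{2} - 1\right) = 36 \left(196 - 1\right) = 36 \cdot 195 = 7020$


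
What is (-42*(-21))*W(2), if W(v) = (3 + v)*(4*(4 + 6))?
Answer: 176400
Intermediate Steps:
W(v) = 120 + 40*v (W(v) = (3 + v)*(4*10) = (3 + v)*40 = 120 + 40*v)
(-42*(-21))*W(2) = (-42*(-21))*(120 + 40*2) = 882*(120 + 80) = 882*200 = 176400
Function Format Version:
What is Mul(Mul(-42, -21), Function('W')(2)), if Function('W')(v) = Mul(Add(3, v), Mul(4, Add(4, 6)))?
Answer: 176400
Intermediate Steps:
Function('W')(v) = Add(120, Mul(40, v)) (Function('W')(v) = Mul(Add(3, v), Mul(4, 10)) = Mul(Add(3, v), 40) = Add(120, Mul(40, v)))
Mul(Mul(-42, -21), Function('W')(2)) = Mul(Mul(-42, -21), Add(120, Mul(40, 2))) = Mul(882, Add(120, 80)) = Mul(882, 200) = 176400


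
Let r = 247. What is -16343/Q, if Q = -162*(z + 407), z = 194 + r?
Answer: 16343/137376 ≈ 0.11897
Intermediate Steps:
z = 441 (z = 194 + 247 = 441)
Q = -137376 (Q = -162*(441 + 407) = -162*848 = -1*137376 = -137376)
-16343/Q = -16343/(-137376) = -16343*(-1/137376) = 16343/137376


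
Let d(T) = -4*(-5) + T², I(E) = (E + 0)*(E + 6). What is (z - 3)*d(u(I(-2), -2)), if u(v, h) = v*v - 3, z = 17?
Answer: 52374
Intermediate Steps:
I(E) = E*(6 + E)
u(v, h) = -3 + v² (u(v, h) = v² - 3 = -3 + v²)
d(T) = 20 + T²
(z - 3)*d(u(I(-2), -2)) = (17 - 3)*(20 + (-3 + (-2*(6 - 2))²)²) = 14*(20 + (-3 + (-2*4)²)²) = 14*(20 + (-3 + (-8)²)²) = 14*(20 + (-3 + 64)²) = 14*(20 + 61²) = 14*(20 + 3721) = 14*3741 = 52374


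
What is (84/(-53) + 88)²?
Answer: 20976400/2809 ≈ 7467.6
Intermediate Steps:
(84/(-53) + 88)² = (84*(-1/53) + 88)² = (-84/53 + 88)² = (4580/53)² = 20976400/2809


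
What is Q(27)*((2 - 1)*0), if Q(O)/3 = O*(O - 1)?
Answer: 0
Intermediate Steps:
Q(O) = 3*O*(-1 + O) (Q(O) = 3*(O*(O - 1)) = 3*(O*(-1 + O)) = 3*O*(-1 + O))
Q(27)*((2 - 1)*0) = (3*27*(-1 + 27))*((2 - 1)*0) = (3*27*26)*(1*0) = 2106*0 = 0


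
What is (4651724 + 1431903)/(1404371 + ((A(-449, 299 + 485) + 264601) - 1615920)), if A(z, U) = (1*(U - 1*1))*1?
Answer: 6083627/53835 ≈ 113.01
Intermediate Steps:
A(z, U) = -1 + U (A(z, U) = (1*(U - 1))*1 = (1*(-1 + U))*1 = (-1 + U)*1 = -1 + U)
(4651724 + 1431903)/(1404371 + ((A(-449, 299 + 485) + 264601) - 1615920)) = (4651724 + 1431903)/(1404371 + (((-1 + (299 + 485)) + 264601) - 1615920)) = 6083627/(1404371 + (((-1 + 784) + 264601) - 1615920)) = 6083627/(1404371 + ((783 + 264601) - 1615920)) = 6083627/(1404371 + (265384 - 1615920)) = 6083627/(1404371 - 1350536) = 6083627/53835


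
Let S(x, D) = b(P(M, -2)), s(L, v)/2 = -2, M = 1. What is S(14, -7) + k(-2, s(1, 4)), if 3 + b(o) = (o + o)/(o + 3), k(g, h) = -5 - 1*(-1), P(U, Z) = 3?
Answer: -6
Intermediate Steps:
s(L, v) = -4 (s(L, v) = 2*(-2) = -4)
k(g, h) = -4 (k(g, h) = -5 + 1 = -4)
b(o) = -3 + 2*o/(3 + o) (b(o) = -3 + (o + o)/(o + 3) = -3 + (2*o)/(3 + o) = -3 + 2*o/(3 + o))
S(x, D) = -2 (S(x, D) = (-9 - 1*3)/(3 + 3) = (-9 - 3)/6 = (⅙)*(-12) = -2)
S(14, -7) + k(-2, s(1, 4)) = -2 - 4 = -6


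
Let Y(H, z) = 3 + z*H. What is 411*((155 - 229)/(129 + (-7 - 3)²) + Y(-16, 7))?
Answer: -10289385/229 ≈ -44932.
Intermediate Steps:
Y(H, z) = 3 + H*z
411*((155 - 229)/(129 + (-7 - 3)²) + Y(-16, 7)) = 411*((155 - 229)/(129 + (-7 - 3)²) + (3 - 16*7)) = 411*(-74/(129 + (-10)²) + (3 - 112)) = 411*(-74/(129 + 100) - 109) = 411*(-74/229 - 109) = 411*(-25035/229) = -10289385/229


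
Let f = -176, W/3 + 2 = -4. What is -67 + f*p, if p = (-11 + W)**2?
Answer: -148083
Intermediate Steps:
W = -18 (W = -6 + 3*(-4) = -6 - 12 = -18)
p = 841 (p = (-11 - 18)**2 = (-29)**2 = 841)
-67 + f*p = -67 - 176*841 = -67 - 148016 = -148083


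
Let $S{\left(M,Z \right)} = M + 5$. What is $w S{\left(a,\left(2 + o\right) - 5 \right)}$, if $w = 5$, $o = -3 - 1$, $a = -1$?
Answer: $20$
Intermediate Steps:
$o = -4$ ($o = -3 - 1 = -4$)
$S{\left(M,Z \right)} = 5 + M$
$w S{\left(a,\left(2 + o\right) - 5 \right)} = 5 \left(5 - 1\right) = 5 \cdot 4 = 20$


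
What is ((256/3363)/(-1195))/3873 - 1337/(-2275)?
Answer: 594573597811/1011709029825 ≈ 0.58769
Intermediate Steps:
((256/3363)/(-1195))/3873 - 1337/(-2275) = ((256*(1/3363))*(-1/1195))*(1/3873) - 1337*(-1/2275) = ((256/3363)*(-1/1195))*(1/3873) + 191/325 = -256/4018785*1/3873 + 191/325 = -256/15564754305 + 191/325 = 594573597811/1011709029825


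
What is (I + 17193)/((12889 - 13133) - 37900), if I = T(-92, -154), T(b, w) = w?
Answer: -17039/38144 ≈ -0.44670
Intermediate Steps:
I = -154
(I + 17193)/((12889 - 13133) - 37900) = (-154 + 17193)/((12889 - 13133) - 37900) = 17039/(-244 - 37900) = 17039/(-38144) = 17039*(-1/38144) = -17039/38144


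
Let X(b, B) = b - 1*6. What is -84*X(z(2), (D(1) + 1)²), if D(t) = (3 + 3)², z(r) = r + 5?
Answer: -84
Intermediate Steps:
z(r) = 5 + r
D(t) = 36 (D(t) = 6² = 36)
X(b, B) = -6 + b (X(b, B) = b - 6 = -6 + b)
-84*X(z(2), (D(1) + 1)²) = -84*(-6 + (5 + 2)) = -84*(-6 + 7) = -84*1 = -84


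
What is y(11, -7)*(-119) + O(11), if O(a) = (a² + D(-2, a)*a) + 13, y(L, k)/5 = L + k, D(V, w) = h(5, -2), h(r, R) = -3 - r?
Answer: -2334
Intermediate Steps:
D(V, w) = -8 (D(V, w) = -3 - 1*5 = -3 - 5 = -8)
y(L, k) = 5*L + 5*k (y(L, k) = 5*(L + k) = 5*L + 5*k)
O(a) = 13 + a² - 8*a (O(a) = (a² - 8*a) + 13 = 13 + a² - 8*a)
y(11, -7)*(-119) + O(11) = (5*11 + 5*(-7))*(-119) + (13 + 11² - 8*11) = (55 - 35)*(-119) + (13 + 121 - 88) = 20*(-119) + 46 = -2380 + 46 = -2334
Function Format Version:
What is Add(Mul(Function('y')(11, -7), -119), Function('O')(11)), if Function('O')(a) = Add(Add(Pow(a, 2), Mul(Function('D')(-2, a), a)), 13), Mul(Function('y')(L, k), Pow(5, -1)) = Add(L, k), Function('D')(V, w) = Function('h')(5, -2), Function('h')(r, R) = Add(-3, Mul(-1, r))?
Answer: -2334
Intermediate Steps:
Function('D')(V, w) = -8 (Function('D')(V, w) = Add(-3, Mul(-1, 5)) = Add(-3, -5) = -8)
Function('y')(L, k) = Add(Mul(5, L), Mul(5, k)) (Function('y')(L, k) = Mul(5, Add(L, k)) = Add(Mul(5, L), Mul(5, k)))
Function('O')(a) = Add(13, Pow(a, 2), Mul(-8, a)) (Function('O')(a) = Add(Add(Pow(a, 2), Mul(-8, a)), 13) = Add(13, Pow(a, 2), Mul(-8, a)))
Add(Mul(Function('y')(11, -7), -119), Function('O')(11)) = Add(Mul(Add(Mul(5, 11), Mul(5, -7)), -119), Add(13, Pow(11, 2), Mul(-8, 11))) = Add(Mul(Add(55, -35), -119), Add(13, 121, -88)) = Add(Mul(20, -119), 46) = Add(-2380, 46) = -2334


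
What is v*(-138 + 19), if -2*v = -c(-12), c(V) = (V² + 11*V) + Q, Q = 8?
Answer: -1190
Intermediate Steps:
c(V) = 8 + V² + 11*V (c(V) = (V² + 11*V) + 8 = 8 + V² + 11*V)
v = 10 (v = -(-1)*(8 + (-12)² + 11*(-12))/2 = -(-1)*(8 + 144 - 132)/2 = -(-1)*20/2 = -½*(-20) = 10)
v*(-138 + 19) = 10*(-138 + 19) = 10*(-119) = -1190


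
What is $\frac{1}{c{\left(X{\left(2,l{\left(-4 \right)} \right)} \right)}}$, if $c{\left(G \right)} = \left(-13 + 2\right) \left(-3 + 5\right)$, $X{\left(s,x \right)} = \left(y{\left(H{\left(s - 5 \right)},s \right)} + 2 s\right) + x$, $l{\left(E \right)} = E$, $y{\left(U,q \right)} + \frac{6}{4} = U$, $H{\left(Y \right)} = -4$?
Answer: $- \frac{1}{22} \approx -0.045455$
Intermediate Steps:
$y{\left(U,q \right)} = - \frac{3}{2} + U$
$X{\left(s,x \right)} = - \frac{11}{2} + x + 2 s$ ($X{\left(s,x \right)} = \left(\left(- \frac{3}{2} - 4\right) + 2 s\right) + x = \left(- \frac{11}{2} + 2 s\right) + x = - \frac{11}{2} + x + 2 s$)
$c{\left(G \right)} = -22$ ($c{\left(G \right)} = \left(-11\right) 2 = -22$)
$\frac{1}{c{\left(X{\left(2,l{\left(-4 \right)} \right)} \right)}} = \frac{1}{-22} = - \frac{1}{22}$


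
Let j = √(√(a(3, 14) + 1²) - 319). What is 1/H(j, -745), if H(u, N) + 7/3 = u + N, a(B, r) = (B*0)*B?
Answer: -3363/2514713 - 9*I*√318/5029426 ≈ -0.0013373 - 3.1911e-5*I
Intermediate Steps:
a(B, r) = 0 (a(B, r) = 0*B = 0)
j = I*√318 (j = √(√(0 + 1²) - 319) = √(√(0 + 1) - 319) = √(√1 - 319) = √(1 - 319) = √(-318) = I*√318 ≈ 17.833*I)
H(u, N) = -7/3 + N + u (H(u, N) = -7/3 + (u + N) = -7/3 + (N + u) = -7/3 + N + u)
1/H(j, -745) = 1/(-7/3 - 745 + I*√318) = 1/(-2242/3 + I*√318)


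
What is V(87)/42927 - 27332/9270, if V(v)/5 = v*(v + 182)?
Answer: -14758619/66322215 ≈ -0.22253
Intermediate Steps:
V(v) = 5*v*(182 + v) (V(v) = 5*(v*(v + 182)) = 5*(v*(182 + v)) = 5*v*(182 + v))
V(87)/42927 - 27332/9270 = (5*87*(182 + 87))/42927 - 27332/9270 = (5*87*269)*(1/42927) - 27332*1/9270 = 117015*(1/42927) - 13666/4635 = 39005/14309 - 13666/4635 = -14758619/66322215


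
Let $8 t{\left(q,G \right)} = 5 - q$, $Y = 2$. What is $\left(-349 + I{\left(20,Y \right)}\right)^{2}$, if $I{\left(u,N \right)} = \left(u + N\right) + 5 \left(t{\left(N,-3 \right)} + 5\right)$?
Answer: $\frac{5764801}{64} \approx 90075.0$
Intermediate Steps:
$t{\left(q,G \right)} = \frac{5}{8} - \frac{q}{8}$ ($t{\left(q,G \right)} = \frac{5 - q}{8} = \frac{5}{8} - \frac{q}{8}$)
$I{\left(u,N \right)} = \frac{225}{8} + u + \frac{3 N}{8}$ ($I{\left(u,N \right)} = \left(u + N\right) + 5 \left(\left(\frac{5}{8} - \frac{N}{8}\right) + 5\right) = \left(N + u\right) + 5 \left(\frac{45}{8} - \frac{N}{8}\right) = \left(N + u\right) - \left(- \frac{225}{8} + \frac{5 N}{8}\right) = \frac{225}{8} + u + \frac{3 N}{8}$)
$\left(-349 + I{\left(20,Y \right)}\right)^{2} = \left(-349 + \left(\frac{225}{8} + 20 + \frac{3}{8} \cdot 2\right)\right)^{2} = \left(-349 + \left(\frac{225}{8} + 20 + \frac{3}{4}\right)\right)^{2} = \left(-349 + \frac{391}{8}\right)^{2} = \left(- \frac{2401}{8}\right)^{2} = \frac{5764801}{64}$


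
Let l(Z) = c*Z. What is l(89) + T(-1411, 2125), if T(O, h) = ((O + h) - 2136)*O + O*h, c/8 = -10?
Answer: -999053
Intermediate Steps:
c = -80 (c = 8*(-10) = -80)
l(Z) = -80*Z
T(O, h) = O*h + O*(-2136 + O + h) (T(O, h) = (-2136 + O + h)*O + O*h = O*(-2136 + O + h) + O*h = O*h + O*(-2136 + O + h))
l(89) + T(-1411, 2125) = -80*89 - 1411*(-2136 - 1411 + 2*2125) = -7120 - 1411*(-2136 - 1411 + 4250) = -7120 - 1411*703 = -7120 - 991933 = -999053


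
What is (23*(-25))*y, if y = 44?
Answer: -25300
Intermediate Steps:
(23*(-25))*y = (23*(-25))*44 = -575*44 = -25300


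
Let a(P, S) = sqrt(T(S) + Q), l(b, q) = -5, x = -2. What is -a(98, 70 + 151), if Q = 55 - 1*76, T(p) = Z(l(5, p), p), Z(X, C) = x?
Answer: -I*sqrt(23) ≈ -4.7958*I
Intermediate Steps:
Z(X, C) = -2
T(p) = -2
Q = -21 (Q = 55 - 76 = -21)
a(P, S) = I*sqrt(23) (a(P, S) = sqrt(-2 - 21) = sqrt(-23) = I*sqrt(23))
-a(98, 70 + 151) = -I*sqrt(23)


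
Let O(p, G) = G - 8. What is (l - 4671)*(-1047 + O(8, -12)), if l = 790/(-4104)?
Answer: 10227501229/2052 ≈ 4.9842e+6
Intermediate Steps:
O(p, G) = -8 + G
l = -395/2052 (l = 790*(-1/4104) = -395/2052 ≈ -0.19250)
(l - 4671)*(-1047 + O(8, -12)) = (-395/2052 - 4671)*(-1047 + (-8 - 12)) = -9585287*(-1047 - 20)/2052 = -9585287/2052*(-1067) = 10227501229/2052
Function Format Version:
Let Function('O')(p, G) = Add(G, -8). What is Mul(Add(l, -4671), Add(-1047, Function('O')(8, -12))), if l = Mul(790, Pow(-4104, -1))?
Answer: Rational(10227501229, 2052) ≈ 4.9842e+6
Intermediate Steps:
Function('O')(p, G) = Add(-8, G)
l = Rational(-395, 2052) (l = Mul(790, Rational(-1, 4104)) = Rational(-395, 2052) ≈ -0.19250)
Mul(Add(l, -4671), Add(-1047, Function('O')(8, -12))) = Mul(Add(Rational(-395, 2052), -4671), Add(-1047, Add(-8, -12))) = Mul(Rational(-9585287, 2052), Add(-1047, -20)) = Mul(Rational(-9585287, 2052), -1067) = Rational(10227501229, 2052)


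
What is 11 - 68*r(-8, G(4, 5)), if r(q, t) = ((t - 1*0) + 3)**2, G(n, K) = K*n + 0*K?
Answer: -35961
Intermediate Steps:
G(n, K) = K*n (G(n, K) = K*n + 0 = K*n)
r(q, t) = (3 + t)**2 (r(q, t) = ((t + 0) + 3)**2 = (t + 3)**2 = (3 + t)**2)
11 - 68*r(-8, G(4, 5)) = 11 - 68*(3 + 5*4)**2 = 11 - 68*(3 + 20)**2 = 11 - 68*23**2 = 11 - 68*529 = 11 - 35972 = -35961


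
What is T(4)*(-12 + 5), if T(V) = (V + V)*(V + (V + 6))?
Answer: -784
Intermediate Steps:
T(V) = 2*V*(6 + 2*V) (T(V) = (2*V)*(V + (6 + V)) = (2*V)*(6 + 2*V) = 2*V*(6 + 2*V))
T(4)*(-12 + 5) = (4*4*(3 + 4))*(-12 + 5) = (4*4*7)*(-7) = 112*(-7) = -784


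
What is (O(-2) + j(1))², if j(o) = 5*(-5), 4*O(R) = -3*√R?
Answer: 4991/8 + 75*I*√2/2 ≈ 623.88 + 53.033*I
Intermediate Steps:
O(R) = -3*√R/4 (O(R) = (-3*√R)/4 = -3*√R/4)
j(o) = -25
(O(-2) + j(1))² = (-3*I*√2/4 - 25)² = (-25 - 3*I*√2/4)²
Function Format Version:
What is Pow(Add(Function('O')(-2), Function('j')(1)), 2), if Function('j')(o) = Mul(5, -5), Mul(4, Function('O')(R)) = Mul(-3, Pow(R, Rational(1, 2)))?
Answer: Add(Rational(4991, 8), Mul(Rational(75, 2), I, Pow(2, Rational(1, 2)))) ≈ Add(623.88, Mul(53.033, I))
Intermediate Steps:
Function('O')(R) = Mul(Rational(-3, 4), Pow(R, Rational(1, 2))) (Function('O')(R) = Mul(Rational(1, 4), Mul(-3, Pow(R, Rational(1, 2)))) = Mul(Rational(-3, 4), Pow(R, Rational(1, 2))))
Function('j')(o) = -25
Pow(Add(Function('O')(-2), Function('j')(1)), 2) = Pow(Add(Mul(Rational(-3, 4), Pow(-2, Rational(1, 2))), -25), 2) = Pow(Add(Mul(Rational(-3, 4), Mul(I, Pow(2, Rational(1, 2)))), -25), 2) = Pow(Add(Mul(Rational(-3, 4), I, Pow(2, Rational(1, 2))), -25), 2) = Pow(Add(-25, Mul(Rational(-3, 4), I, Pow(2, Rational(1, 2)))), 2)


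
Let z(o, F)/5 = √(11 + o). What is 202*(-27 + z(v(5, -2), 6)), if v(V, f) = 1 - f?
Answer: -5454 + 1010*√14 ≈ -1674.9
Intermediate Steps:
z(o, F) = 5*√(11 + o)
202*(-27 + z(v(5, -2), 6)) = 202*(-27 + 5*√(11 + (1 - 1*(-2)))) = 202*(-27 + 5*√(11 + (1 + 2))) = 202*(-27 + 5*√(11 + 3)) = 202*(-27 + 5*√14) = -5454 + 1010*√14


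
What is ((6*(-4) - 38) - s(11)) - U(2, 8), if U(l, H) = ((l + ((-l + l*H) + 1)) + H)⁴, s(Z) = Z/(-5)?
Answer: -1953424/5 ≈ -3.9069e+5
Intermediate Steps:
s(Z) = -Z/5 (s(Z) = Z*(-⅕) = -Z/5)
U(l, H) = (1 + H + H*l)⁴ (U(l, H) = ((l + ((-l + H*l) + 1)) + H)⁴ = ((l + (1 - l + H*l)) + H)⁴ = ((1 + H*l) + H)⁴ = (1 + H + H*l)⁴)
((6*(-4) - 38) - s(11)) - U(2, 8) = ((6*(-4) - 38) - (-1)*11/5) - (1 + 8 + 8*2)⁴ = ((-24 - 38) - 1*(-11/5)) - (1 + 8 + 16)⁴ = (-62 + 11/5) - 1*25⁴ = -299/5 - 1*390625 = -299/5 - 390625 = -1953424/5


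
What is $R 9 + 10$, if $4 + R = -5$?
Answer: $-71$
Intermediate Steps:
$R = -9$ ($R = -4 - 5 = -9$)
$R 9 + 10 = \left(-9\right) 9 + 10 = -81 + 10 = -71$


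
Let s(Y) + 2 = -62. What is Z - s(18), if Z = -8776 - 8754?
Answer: -17466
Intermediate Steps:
s(Y) = -64 (s(Y) = -2 - 62 = -64)
Z = -17530
Z - s(18) = -17530 - 1*(-64) = -17530 + 64 = -17466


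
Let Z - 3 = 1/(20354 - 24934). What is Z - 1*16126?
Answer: -73843341/4580 ≈ -16123.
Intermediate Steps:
Z = 13739/4580 (Z = 3 + 1/(20354 - 24934) = 3 + 1/(-4580) = 3 - 1/4580 = 13739/4580 ≈ 2.9998)
Z - 1*16126 = 13739/4580 - 1*16126 = 13739/4580 - 16126 = -73843341/4580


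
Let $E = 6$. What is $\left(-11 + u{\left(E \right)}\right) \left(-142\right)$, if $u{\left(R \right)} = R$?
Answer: $710$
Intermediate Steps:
$\left(-11 + u{\left(E \right)}\right) \left(-142\right) = \left(-11 + 6\right) \left(-142\right) = \left(-5\right) \left(-142\right) = 710$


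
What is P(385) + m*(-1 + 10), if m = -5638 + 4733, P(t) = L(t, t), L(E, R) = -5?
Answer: -8150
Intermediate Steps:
P(t) = -5
m = -905
P(385) + m*(-1 + 10) = -5 - 905*(-1 + 10) = -5 - 905*9 = -5 - 8145 = -8150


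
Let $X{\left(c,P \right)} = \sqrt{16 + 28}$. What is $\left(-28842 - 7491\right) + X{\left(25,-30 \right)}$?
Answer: $-36333 + 2 \sqrt{11} \approx -36326.0$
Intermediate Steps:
$X{\left(c,P \right)} = 2 \sqrt{11}$ ($X{\left(c,P \right)} = \sqrt{44} = 2 \sqrt{11}$)
$\left(-28842 - 7491\right) + X{\left(25,-30 \right)} = \left(-28842 - 7491\right) + 2 \sqrt{11} = -36333 + 2 \sqrt{11}$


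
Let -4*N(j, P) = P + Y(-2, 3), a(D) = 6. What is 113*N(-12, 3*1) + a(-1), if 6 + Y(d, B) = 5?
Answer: -101/2 ≈ -50.500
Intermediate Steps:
Y(d, B) = -1 (Y(d, B) = -6 + 5 = -1)
N(j, P) = 1/4 - P/4 (N(j, P) = -(P - 1)/4 = -(-1 + P)/4 = 1/4 - P/4)
113*N(-12, 3*1) + a(-1) = 113*(1/4 - 3/4) + 6 = 113*(-1/2) + 6 = -113/2 + 6 = -101/2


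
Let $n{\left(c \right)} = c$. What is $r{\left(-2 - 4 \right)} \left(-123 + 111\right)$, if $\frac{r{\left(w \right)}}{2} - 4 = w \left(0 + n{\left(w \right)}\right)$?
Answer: $-960$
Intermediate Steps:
$r{\left(w \right)} = 8 + 2 w^{2}$ ($r{\left(w \right)} = 8 + 2 w \left(0 + w\right) = 8 + 2 w w = 8 + 2 w^{2}$)
$r{\left(-2 - 4 \right)} \left(-123 + 111\right) = \left(8 + 2 \left(-2 - 4\right)^{2}\right) \left(-123 + 111\right) = \left(8 + 2 \left(-6\right)^{2}\right) \left(-12\right) = \left(8 + 2 \cdot 36\right) \left(-12\right) = \left(8 + 72\right) \left(-12\right) = 80 \left(-12\right) = -960$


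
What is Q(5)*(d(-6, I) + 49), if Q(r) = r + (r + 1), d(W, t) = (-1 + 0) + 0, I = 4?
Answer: 528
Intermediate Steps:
d(W, t) = -1 (d(W, t) = -1 + 0 = -1)
Q(r) = 1 + 2*r (Q(r) = r + (1 + r) = 1 + 2*r)
Q(5)*(d(-6, I) + 49) = (1 + 2*5)*(-1 + 49) = (1 + 10)*48 = 11*48 = 528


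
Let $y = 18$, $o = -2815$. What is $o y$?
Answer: $-50670$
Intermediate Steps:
$o y = \left(-2815\right) 18 = -50670$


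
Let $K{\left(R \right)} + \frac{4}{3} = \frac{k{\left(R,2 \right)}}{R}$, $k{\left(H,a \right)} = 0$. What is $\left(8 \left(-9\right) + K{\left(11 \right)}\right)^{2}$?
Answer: $\frac{48400}{9} \approx 5377.8$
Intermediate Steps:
$K{\left(R \right)} = - \frac{4}{3}$ ($K{\left(R \right)} = - \frac{4}{3} + \frac{0}{R} = - \frac{4}{3} + 0 = - \frac{4}{3}$)
$\left(8 \left(-9\right) + K{\left(11 \right)}\right)^{2} = \left(8 \left(-9\right) - \frac{4}{3}\right)^{2} = \left(-72 - \frac{4}{3}\right)^{2} = \left(- \frac{220}{3}\right)^{2} = \frac{48400}{9}$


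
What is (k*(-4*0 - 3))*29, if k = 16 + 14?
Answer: -2610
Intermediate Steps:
k = 30
(k*(-4*0 - 3))*29 = (30*(-4*0 - 3))*29 = (30*(0 - 3))*29 = (30*(-3))*29 = -90*29 = -2610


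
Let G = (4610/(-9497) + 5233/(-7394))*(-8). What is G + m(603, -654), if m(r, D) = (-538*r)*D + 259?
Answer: 7449271008095699/35110409 ≈ 2.1217e+8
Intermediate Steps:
m(r, D) = 259 - 538*D*r (m(r, D) = -538*D*r + 259 = 259 - 538*D*r)
G = 335136564/35110409 (G = (4610*(-1/9497) + 5233*(-1/7394))*(-8) = (-4610/9497 - 5233/7394)*(-8) = -83784141/70220818*(-8) = 335136564/35110409 ≈ 9.5452)
G + m(603, -654) = 335136564/35110409 + (259 - 538*(-654)*603) = 335136564/35110409 + (259 + 212166756) = 335136564/35110409 + 212167015 = 7449271008095699/35110409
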